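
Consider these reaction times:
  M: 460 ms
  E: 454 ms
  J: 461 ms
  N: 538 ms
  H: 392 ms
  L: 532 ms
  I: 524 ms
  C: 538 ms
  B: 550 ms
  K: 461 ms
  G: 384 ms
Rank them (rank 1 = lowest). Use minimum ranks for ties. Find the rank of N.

Sorted (ascending): 384, 392, 454, 460, 461, 461, 524, 532, 538, 538, 550
The 2 values of 461 occupy positions 5–6 → each gets rank 5.
The 2 values of 538 occupy positions 9–10 → each gets rank 9.
N has value 538 ms → rank 9.

9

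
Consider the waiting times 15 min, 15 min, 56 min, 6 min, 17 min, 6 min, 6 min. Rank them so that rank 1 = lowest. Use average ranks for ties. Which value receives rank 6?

17

Sorted (ascending): 6, 6, 6, 15, 15, 17, 56
The 3 values of 6 occupy positions 1–3 → average rank 2.
The 2 values of 15 occupy positions 4–5 → average rank (4+5)/2 = 4.5.
Rank 6 → value 17.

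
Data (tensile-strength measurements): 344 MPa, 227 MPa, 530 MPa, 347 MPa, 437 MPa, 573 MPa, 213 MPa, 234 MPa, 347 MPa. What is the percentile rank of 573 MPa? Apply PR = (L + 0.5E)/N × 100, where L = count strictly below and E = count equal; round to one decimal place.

94.4

N = 9.
Strictly below 573: 8. Equal to 573: 1.
PR = (8 + 0.5·1)/9 × 100 = 94.4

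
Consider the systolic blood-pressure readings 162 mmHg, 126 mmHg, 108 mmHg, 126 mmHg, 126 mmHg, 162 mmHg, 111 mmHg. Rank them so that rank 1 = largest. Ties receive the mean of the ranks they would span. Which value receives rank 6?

111

Sorted (descending): 162, 162, 126, 126, 126, 111, 108
The 2 values of 162 occupy positions 1–2 → average rank (1+2)/2 = 1.5.
The 3 values of 126 occupy positions 3–5 → average rank 4.
Rank 6 → value 111.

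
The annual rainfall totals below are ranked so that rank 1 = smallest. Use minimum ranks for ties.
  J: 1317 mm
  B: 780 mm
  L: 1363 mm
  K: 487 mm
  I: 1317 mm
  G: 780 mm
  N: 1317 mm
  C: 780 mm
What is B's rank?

Sorted (ascending): 487, 780, 780, 780, 1317, 1317, 1317, 1363
The 3 values of 780 occupy positions 2–4 → each gets rank 2.
The 3 values of 1317 occupy positions 5–7 → each gets rank 5.
B has value 780 mm → rank 2.

2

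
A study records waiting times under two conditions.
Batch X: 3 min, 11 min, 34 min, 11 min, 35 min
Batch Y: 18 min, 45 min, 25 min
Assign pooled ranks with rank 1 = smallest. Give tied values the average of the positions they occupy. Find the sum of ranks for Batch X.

19

Sorted (ascending): 3, 11, 11, 18, 25, 34, 35, 45
The 2 values of 11 occupy positions 2–3 → average rank (2+3)/2 = 2.5.
Batch X values → pooled ranks: 3→1, 11→2.5, 34→6, 11→2.5, 35→7
Rank sum = 1 + 2.5 + 6 + 2.5 + 7 = 19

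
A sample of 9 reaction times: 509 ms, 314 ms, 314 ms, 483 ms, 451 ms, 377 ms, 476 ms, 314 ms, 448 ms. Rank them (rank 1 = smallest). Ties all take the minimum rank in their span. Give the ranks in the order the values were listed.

9, 1, 1, 8, 6, 4, 7, 1, 5

Sorted (ascending): 314, 314, 314, 377, 448, 451, 476, 483, 509
The 3 values of 314 occupy positions 1–3 → each gets rank 1.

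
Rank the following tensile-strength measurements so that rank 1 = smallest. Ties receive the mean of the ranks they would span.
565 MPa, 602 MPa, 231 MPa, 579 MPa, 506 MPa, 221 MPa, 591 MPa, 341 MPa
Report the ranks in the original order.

Sorted (ascending): 221, 231, 341, 506, 565, 579, 591, 602
No ties — each value takes its position as its rank.

5, 8, 2, 6, 4, 1, 7, 3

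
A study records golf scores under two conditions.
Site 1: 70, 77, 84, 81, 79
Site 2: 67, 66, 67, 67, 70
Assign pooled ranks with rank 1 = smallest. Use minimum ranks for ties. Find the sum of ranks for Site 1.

39

Sorted (ascending): 66, 67, 67, 67, 70, 70, 77, 79, 81, 84
The 3 values of 67 occupy positions 2–4 → each gets rank 2.
The 2 values of 70 occupy positions 5–6 → each gets rank 5.
Site 1 values → pooled ranks: 70→5, 77→7, 84→10, 81→9, 79→8
Rank sum = 5 + 7 + 10 + 9 + 8 = 39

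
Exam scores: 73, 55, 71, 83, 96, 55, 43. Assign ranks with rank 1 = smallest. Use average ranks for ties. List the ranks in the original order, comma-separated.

Sorted (ascending): 43, 55, 55, 71, 73, 83, 96
The 2 values of 55 occupy positions 2–3 → average rank (2+3)/2 = 2.5.

5, 2.5, 4, 6, 7, 2.5, 1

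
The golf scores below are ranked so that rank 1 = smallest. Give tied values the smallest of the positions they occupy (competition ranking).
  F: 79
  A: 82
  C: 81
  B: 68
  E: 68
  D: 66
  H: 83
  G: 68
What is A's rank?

Sorted (ascending): 66, 68, 68, 68, 79, 81, 82, 83
The 3 values of 68 occupy positions 2–4 → each gets rank 2.
A has value 82 → rank 7.

7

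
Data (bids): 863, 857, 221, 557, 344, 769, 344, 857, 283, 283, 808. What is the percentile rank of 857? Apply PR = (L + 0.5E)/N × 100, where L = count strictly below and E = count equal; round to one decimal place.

N = 11.
Strictly below 857: 8. Equal to 857: 2.
PR = (8 + 0.5·2)/11 × 100 = 81.8

81.8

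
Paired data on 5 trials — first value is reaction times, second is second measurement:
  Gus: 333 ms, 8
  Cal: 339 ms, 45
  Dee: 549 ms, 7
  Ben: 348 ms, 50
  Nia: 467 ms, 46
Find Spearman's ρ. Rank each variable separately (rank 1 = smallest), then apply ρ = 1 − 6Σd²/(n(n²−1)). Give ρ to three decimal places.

Ranks of variable 1: 1, 2, 5, 3, 4
Ranks of variable 2: 2, 3, 1, 5, 4
d = r₁ − r₂: -1, -1, 4, -2, 0
d²: 1, 1, 16, 4, 0; Σd² = 22
ρ = 1 − 6·22/(5·24) = 1 − 132/120 = -0.100

-0.100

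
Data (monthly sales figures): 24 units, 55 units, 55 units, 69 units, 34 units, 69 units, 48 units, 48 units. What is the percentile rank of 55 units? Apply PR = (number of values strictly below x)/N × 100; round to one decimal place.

N = 8.
Strictly below 55: 4. Equal to 55: 2.
PR = 4/8 × 100 = 50.0

50.0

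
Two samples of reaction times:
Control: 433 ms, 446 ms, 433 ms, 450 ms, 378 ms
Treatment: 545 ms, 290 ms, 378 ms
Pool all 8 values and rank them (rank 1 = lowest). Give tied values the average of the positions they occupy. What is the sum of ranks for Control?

Sorted (ascending): 290, 378, 378, 433, 433, 446, 450, 545
The 2 values of 378 occupy positions 2–3 → average rank (2+3)/2 = 2.5.
The 2 values of 433 occupy positions 4–5 → average rank (4+5)/2 = 4.5.
Control values → pooled ranks: 433→4.5, 446→6, 433→4.5, 450→7, 378→2.5
Rank sum = 4.5 + 6 + 4.5 + 7 + 2.5 = 24.5

24.5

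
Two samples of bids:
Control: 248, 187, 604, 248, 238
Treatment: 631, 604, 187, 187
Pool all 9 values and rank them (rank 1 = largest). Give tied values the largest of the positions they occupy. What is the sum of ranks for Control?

Sorted (descending): 631, 604, 604, 248, 248, 238, 187, 187, 187
The 2 values of 604 occupy positions 2–3 → each gets rank 3.
The 2 values of 248 occupy positions 4–5 → each gets rank 5.
The 3 values of 187 occupy positions 7–9 → each gets rank 9.
Control values → pooled ranks: 248→5, 187→9, 604→3, 248→5, 238→6
Rank sum = 5 + 9 + 3 + 5 + 6 = 28

28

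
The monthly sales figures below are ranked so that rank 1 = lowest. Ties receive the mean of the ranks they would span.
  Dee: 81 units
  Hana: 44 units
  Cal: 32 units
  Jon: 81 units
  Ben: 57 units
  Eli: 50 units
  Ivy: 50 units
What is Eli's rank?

3.5

Sorted (ascending): 32, 44, 50, 50, 57, 81, 81
The 2 values of 50 occupy positions 3–4 → average rank (3+4)/2 = 3.5.
The 2 values of 81 occupy positions 6–7 → average rank (6+7)/2 = 6.5.
Eli has value 50 units → rank 3.5.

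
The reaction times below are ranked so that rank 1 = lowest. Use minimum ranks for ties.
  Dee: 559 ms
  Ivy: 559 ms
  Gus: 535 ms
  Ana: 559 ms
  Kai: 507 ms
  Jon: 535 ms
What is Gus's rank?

2

Sorted (ascending): 507, 535, 535, 559, 559, 559
The 2 values of 535 occupy positions 2–3 → each gets rank 2.
The 3 values of 559 occupy positions 4–6 → each gets rank 4.
Gus has value 535 ms → rank 2.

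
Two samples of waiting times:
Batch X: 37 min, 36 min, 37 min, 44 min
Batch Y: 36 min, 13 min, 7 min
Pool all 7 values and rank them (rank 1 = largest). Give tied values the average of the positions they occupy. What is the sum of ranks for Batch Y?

17.5

Sorted (descending): 44, 37, 37, 36, 36, 13, 7
The 2 values of 37 occupy positions 2–3 → average rank (2+3)/2 = 2.5.
The 2 values of 36 occupy positions 4–5 → average rank (4+5)/2 = 4.5.
Batch Y values → pooled ranks: 36→4.5, 13→6, 7→7
Rank sum = 4.5 + 6 + 7 = 17.5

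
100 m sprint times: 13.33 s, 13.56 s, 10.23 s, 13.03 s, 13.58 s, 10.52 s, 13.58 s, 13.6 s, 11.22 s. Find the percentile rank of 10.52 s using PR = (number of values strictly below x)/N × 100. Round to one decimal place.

N = 9.
Strictly below 10.52: 1. Equal to 10.52: 1.
PR = 1/9 × 100 = 11.1

11.1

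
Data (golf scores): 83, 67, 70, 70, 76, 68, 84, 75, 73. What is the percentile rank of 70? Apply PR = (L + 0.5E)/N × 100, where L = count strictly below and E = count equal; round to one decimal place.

33.3

N = 9.
Strictly below 70: 2. Equal to 70: 2.
PR = (2 + 0.5·2)/9 × 100 = 33.3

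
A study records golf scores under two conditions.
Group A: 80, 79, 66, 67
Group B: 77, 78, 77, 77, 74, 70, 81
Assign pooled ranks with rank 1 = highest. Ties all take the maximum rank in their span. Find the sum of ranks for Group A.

26

Sorted (descending): 81, 80, 79, 78, 77, 77, 77, 74, 70, 67, 66
The 3 values of 77 occupy positions 5–7 → each gets rank 7.
Group A values → pooled ranks: 80→2, 79→3, 66→11, 67→10
Rank sum = 2 + 3 + 11 + 10 = 26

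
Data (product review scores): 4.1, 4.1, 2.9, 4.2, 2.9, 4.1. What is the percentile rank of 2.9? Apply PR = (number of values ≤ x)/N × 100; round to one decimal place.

N = 6.
Strictly below 2.9: 0. Equal to 2.9: 2.
PR = 2/6 × 100 = 33.3

33.3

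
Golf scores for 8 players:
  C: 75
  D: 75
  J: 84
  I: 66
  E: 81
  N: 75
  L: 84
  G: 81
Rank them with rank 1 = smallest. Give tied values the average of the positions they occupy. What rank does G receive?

5.5

Sorted (ascending): 66, 75, 75, 75, 81, 81, 84, 84
The 3 values of 75 occupy positions 2–4 → average rank 3.
The 2 values of 81 occupy positions 5–6 → average rank (5+6)/2 = 5.5.
The 2 values of 84 occupy positions 7–8 → average rank (7+8)/2 = 7.5.
G has value 81 → rank 5.5.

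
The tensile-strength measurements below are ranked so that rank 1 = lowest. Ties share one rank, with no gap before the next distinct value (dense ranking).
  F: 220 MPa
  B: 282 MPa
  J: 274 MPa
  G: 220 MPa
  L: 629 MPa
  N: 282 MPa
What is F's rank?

1

Sorted (ascending): 220, 220, 274, 282, 282, 629
The 2 values of 220 share dense rank 1.
The 2 values of 282 share dense rank 3.
Remaining distinct values take the next consecutive integers.
F has value 220 MPa → rank 1.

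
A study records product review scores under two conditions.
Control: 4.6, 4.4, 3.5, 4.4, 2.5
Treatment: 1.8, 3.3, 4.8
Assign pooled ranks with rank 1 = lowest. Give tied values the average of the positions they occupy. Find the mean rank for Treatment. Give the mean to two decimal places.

4.00

Sorted (ascending): 1.8, 2.5, 3.3, 3.5, 4.4, 4.4, 4.6, 4.8
The 2 values of 4.4 occupy positions 5–6 → average rank (5+6)/2 = 5.5.
Treatment values → pooled ranks: 1.8→1, 3.3→3, 4.8→8
Mean rank = (1 + 3 + 8) / 3 = 4.00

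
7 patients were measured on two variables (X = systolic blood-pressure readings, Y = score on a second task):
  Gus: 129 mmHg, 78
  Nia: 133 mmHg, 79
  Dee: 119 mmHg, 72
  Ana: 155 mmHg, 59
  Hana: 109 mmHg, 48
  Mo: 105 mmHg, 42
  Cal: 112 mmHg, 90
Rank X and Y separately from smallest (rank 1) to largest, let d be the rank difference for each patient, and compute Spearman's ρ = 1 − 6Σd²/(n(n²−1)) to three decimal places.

0.429

Ranks of variable 1: 5, 6, 4, 7, 2, 1, 3
Ranks of variable 2: 5, 6, 4, 3, 2, 1, 7
d = r₁ − r₂: 0, 0, 0, 4, 0, 0, -4
d²: 0, 0, 0, 16, 0, 0, 16; Σd² = 32
ρ = 1 − 6·32/(7·48) = 1 − 192/336 = 0.429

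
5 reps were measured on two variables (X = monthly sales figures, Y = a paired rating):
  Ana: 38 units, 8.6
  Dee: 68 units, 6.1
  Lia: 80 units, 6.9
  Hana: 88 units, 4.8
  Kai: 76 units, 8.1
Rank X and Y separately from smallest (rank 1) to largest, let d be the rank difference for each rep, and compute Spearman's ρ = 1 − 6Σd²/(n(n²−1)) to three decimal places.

Ranks of variable 1: 1, 2, 4, 5, 3
Ranks of variable 2: 5, 2, 3, 1, 4
d = r₁ − r₂: -4, 0, 1, 4, -1
d²: 16, 0, 1, 16, 1; Σd² = 34
ρ = 1 − 6·34/(5·24) = 1 − 204/120 = -0.700

-0.700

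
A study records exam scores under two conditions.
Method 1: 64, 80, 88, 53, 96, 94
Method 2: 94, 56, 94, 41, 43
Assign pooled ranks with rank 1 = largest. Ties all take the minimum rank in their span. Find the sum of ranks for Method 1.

30

Sorted (descending): 96, 94, 94, 94, 88, 80, 64, 56, 53, 43, 41
The 3 values of 94 occupy positions 2–4 → each gets rank 2.
Method 1 values → pooled ranks: 64→7, 80→6, 88→5, 53→9, 96→1, 94→2
Rank sum = 7 + 6 + 5 + 9 + 1 + 2 = 30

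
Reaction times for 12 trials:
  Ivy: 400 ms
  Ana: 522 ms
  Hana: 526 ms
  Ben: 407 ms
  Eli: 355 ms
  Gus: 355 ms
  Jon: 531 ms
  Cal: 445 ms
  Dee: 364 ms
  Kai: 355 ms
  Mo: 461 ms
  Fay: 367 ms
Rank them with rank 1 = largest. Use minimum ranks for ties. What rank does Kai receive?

Sorted (descending): 531, 526, 522, 461, 445, 407, 400, 367, 364, 355, 355, 355
The 3 values of 355 occupy positions 10–12 → each gets rank 10.
Kai has value 355 ms → rank 10.

10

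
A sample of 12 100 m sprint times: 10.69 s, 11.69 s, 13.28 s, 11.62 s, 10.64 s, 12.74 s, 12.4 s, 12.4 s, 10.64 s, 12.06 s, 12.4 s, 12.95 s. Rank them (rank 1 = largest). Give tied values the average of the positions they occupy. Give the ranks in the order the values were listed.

Sorted (descending): 13.28, 12.95, 12.74, 12.4, 12.4, 12.4, 12.06, 11.69, 11.62, 10.69, 10.64, 10.64
The 3 values of 12.4 occupy positions 4–6 → average rank 5.
The 2 values of 10.64 occupy positions 11–12 → average rank (11+12)/2 = 11.5.

10, 8, 1, 9, 11.5, 3, 5, 5, 11.5, 7, 5, 2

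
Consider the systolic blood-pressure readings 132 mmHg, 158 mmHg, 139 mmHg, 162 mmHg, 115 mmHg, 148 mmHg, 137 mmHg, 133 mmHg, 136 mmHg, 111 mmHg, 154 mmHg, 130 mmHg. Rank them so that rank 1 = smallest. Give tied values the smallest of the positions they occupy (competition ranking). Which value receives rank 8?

139

Sorted (ascending): 111, 115, 130, 132, 133, 136, 137, 139, 148, 154, 158, 162
No ties — each value takes its position as its rank.
Rank 8 → value 139.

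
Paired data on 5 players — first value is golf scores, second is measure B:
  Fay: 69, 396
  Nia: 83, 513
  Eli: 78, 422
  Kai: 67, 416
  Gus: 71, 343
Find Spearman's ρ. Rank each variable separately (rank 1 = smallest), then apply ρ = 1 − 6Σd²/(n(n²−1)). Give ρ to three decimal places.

Ranks of variable 1: 2, 5, 4, 1, 3
Ranks of variable 2: 2, 5, 4, 3, 1
d = r₁ − r₂: 0, 0, 0, -2, 2
d²: 0, 0, 0, 4, 4; Σd² = 8
ρ = 1 − 6·8/(5·24) = 1 − 48/120 = 0.600

0.600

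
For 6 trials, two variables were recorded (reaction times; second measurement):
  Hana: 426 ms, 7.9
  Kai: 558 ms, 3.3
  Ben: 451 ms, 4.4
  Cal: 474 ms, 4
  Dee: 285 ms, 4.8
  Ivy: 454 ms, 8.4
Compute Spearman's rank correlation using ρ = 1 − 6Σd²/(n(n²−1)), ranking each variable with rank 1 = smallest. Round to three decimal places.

-0.600

Ranks of variable 1: 2, 6, 3, 5, 1, 4
Ranks of variable 2: 5, 1, 3, 2, 4, 6
d = r₁ − r₂: -3, 5, 0, 3, -3, -2
d²: 9, 25, 0, 9, 9, 4; Σd² = 56
ρ = 1 − 6·56/(6·35) = 1 − 336/210 = -0.600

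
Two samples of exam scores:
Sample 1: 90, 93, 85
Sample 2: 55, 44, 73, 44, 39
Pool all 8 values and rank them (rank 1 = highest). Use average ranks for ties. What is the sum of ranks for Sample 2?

Sorted (descending): 93, 90, 85, 73, 55, 44, 44, 39
The 2 values of 44 occupy positions 6–7 → average rank (6+7)/2 = 6.5.
Sample 2 values → pooled ranks: 55→5, 44→6.5, 73→4, 44→6.5, 39→8
Rank sum = 5 + 6.5 + 4 + 6.5 + 8 = 30

30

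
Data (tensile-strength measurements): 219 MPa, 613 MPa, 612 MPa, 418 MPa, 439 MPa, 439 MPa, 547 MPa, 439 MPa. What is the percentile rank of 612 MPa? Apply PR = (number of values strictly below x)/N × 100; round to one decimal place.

N = 8.
Strictly below 612: 6. Equal to 612: 1.
PR = 6/8 × 100 = 75.0

75.0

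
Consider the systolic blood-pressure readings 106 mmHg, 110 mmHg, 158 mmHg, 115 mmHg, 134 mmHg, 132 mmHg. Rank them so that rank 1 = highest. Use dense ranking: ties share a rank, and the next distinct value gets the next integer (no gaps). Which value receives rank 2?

Sorted (descending): 158, 134, 132, 115, 110, 106
No ties — each value takes its position as its rank.
Rank 2 → value 134.

134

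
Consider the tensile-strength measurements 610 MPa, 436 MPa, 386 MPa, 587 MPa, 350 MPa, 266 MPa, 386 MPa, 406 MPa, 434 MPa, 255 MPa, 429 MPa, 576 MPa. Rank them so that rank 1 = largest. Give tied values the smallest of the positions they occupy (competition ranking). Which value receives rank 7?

406

Sorted (descending): 610, 587, 576, 436, 434, 429, 406, 386, 386, 350, 266, 255
The 2 values of 386 occupy positions 8–9 → each gets rank 8.
Rank 7 → value 406.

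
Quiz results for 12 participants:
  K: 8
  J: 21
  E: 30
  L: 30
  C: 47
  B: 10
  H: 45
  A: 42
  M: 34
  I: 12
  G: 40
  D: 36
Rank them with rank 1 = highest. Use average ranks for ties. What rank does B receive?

Sorted (descending): 47, 45, 42, 40, 36, 34, 30, 30, 21, 12, 10, 8
The 2 values of 30 occupy positions 7–8 → average rank (7+8)/2 = 7.5.
B has value 10 → rank 11.

11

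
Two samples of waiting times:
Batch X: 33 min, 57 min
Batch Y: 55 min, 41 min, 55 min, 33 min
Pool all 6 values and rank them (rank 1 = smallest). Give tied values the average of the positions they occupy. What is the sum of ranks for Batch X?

Sorted (ascending): 33, 33, 41, 55, 55, 57
The 2 values of 33 occupy positions 1–2 → average rank (1+2)/2 = 1.5.
The 2 values of 55 occupy positions 4–5 → average rank (4+5)/2 = 4.5.
Batch X values → pooled ranks: 33→1.5, 57→6
Rank sum = 1.5 + 6 = 7.5

7.5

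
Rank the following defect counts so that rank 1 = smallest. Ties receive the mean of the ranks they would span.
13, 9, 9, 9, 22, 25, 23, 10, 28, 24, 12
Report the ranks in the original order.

Sorted (ascending): 9, 9, 9, 10, 12, 13, 22, 23, 24, 25, 28
The 3 values of 9 occupy positions 1–3 → average rank 2.

6, 2, 2, 2, 7, 10, 8, 4, 11, 9, 5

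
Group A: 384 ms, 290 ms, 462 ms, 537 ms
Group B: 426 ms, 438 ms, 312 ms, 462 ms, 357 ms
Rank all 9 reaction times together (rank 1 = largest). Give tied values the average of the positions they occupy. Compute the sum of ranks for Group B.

26.5

Sorted (descending): 537, 462, 462, 438, 426, 384, 357, 312, 290
The 2 values of 462 occupy positions 2–3 → average rank (2+3)/2 = 2.5.
Group B values → pooled ranks: 426→5, 438→4, 312→8, 462→2.5, 357→7
Rank sum = 5 + 4 + 8 + 2.5 + 7 = 26.5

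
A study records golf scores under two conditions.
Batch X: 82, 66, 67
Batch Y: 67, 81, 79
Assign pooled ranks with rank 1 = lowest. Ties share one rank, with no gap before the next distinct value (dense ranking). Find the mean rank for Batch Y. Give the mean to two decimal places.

Sorted (ascending): 66, 67, 67, 79, 81, 82
The 2 values of 67 share dense rank 2.
Remaining distinct values take the next consecutive integers.
Batch Y values → pooled ranks: 67→2, 81→4, 79→3
Mean rank = (2 + 4 + 3) / 3 = 3.00

3.00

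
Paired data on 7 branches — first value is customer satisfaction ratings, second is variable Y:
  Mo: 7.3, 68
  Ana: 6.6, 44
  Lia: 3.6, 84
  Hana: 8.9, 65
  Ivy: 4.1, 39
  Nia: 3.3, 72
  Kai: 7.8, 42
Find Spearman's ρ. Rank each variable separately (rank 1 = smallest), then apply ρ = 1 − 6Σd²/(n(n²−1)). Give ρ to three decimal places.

-0.429

Ranks of variable 1: 5, 4, 2, 7, 3, 1, 6
Ranks of variable 2: 5, 3, 7, 4, 1, 6, 2
d = r₁ − r₂: 0, 1, -5, 3, 2, -5, 4
d²: 0, 1, 25, 9, 4, 25, 16; Σd² = 80
ρ = 1 − 6·80/(7·48) = 1 − 480/336 = -0.429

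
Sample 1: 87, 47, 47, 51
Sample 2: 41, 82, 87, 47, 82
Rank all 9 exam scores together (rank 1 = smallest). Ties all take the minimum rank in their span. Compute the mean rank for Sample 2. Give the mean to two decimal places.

4.60

Sorted (ascending): 41, 47, 47, 47, 51, 82, 82, 87, 87
The 3 values of 47 occupy positions 2–4 → each gets rank 2.
The 2 values of 82 occupy positions 6–7 → each gets rank 6.
The 2 values of 87 occupy positions 8–9 → each gets rank 8.
Sample 2 values → pooled ranks: 41→1, 82→6, 87→8, 47→2, 82→6
Mean rank = (1 + 6 + 8 + 2 + 6) / 5 = 4.60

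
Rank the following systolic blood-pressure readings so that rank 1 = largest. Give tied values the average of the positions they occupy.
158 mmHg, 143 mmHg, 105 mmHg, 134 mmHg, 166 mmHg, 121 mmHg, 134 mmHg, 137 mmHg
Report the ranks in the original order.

2, 3, 8, 5.5, 1, 7, 5.5, 4

Sorted (descending): 166, 158, 143, 137, 134, 134, 121, 105
The 2 values of 134 occupy positions 5–6 → average rank (5+6)/2 = 5.5.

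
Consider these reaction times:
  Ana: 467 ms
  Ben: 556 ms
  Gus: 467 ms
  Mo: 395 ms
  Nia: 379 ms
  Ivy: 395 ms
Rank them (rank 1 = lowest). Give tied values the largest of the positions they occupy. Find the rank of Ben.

Sorted (ascending): 379, 395, 395, 467, 467, 556
The 2 values of 395 occupy positions 2–3 → each gets rank 3.
The 2 values of 467 occupy positions 4–5 → each gets rank 5.
Ben has value 556 ms → rank 6.

6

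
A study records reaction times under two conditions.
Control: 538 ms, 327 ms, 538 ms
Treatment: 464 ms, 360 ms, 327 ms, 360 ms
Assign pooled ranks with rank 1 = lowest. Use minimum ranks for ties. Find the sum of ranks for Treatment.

12

Sorted (ascending): 327, 327, 360, 360, 464, 538, 538
The 2 values of 327 occupy positions 1–2 → each gets rank 1.
The 2 values of 360 occupy positions 3–4 → each gets rank 3.
The 2 values of 538 occupy positions 6–7 → each gets rank 6.
Treatment values → pooled ranks: 464→5, 360→3, 327→1, 360→3
Rank sum = 5 + 3 + 1 + 3 = 12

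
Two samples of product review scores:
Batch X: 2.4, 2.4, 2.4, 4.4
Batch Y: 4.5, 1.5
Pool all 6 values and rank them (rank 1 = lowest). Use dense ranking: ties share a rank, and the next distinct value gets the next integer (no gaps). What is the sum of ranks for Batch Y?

Sorted (ascending): 1.5, 2.4, 2.4, 2.4, 4.4, 4.5
The 3 values of 2.4 share dense rank 2.
Remaining distinct values take the next consecutive integers.
Batch Y values → pooled ranks: 4.5→4, 1.5→1
Rank sum = 4 + 1 = 5

5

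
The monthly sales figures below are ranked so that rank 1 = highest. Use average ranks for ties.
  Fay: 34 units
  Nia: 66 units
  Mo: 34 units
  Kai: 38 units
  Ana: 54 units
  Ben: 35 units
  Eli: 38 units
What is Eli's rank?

Sorted (descending): 66, 54, 38, 38, 35, 34, 34
The 2 values of 38 occupy positions 3–4 → average rank (3+4)/2 = 3.5.
The 2 values of 34 occupy positions 6–7 → average rank (6+7)/2 = 6.5.
Eli has value 38 units → rank 3.5.

3.5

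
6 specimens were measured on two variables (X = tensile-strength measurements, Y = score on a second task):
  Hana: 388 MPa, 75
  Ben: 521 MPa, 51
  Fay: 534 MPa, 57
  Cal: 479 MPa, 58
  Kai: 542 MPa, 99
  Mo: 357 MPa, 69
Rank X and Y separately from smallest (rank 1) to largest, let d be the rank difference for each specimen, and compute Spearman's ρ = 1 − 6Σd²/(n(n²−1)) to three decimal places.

Ranks of variable 1: 2, 4, 5, 3, 6, 1
Ranks of variable 2: 5, 1, 2, 3, 6, 4
d = r₁ − r₂: -3, 3, 3, 0, 0, -3
d²: 9, 9, 9, 0, 0, 9; Σd² = 36
ρ = 1 − 6·36/(6·35) = 1 − 216/210 = -0.029

-0.029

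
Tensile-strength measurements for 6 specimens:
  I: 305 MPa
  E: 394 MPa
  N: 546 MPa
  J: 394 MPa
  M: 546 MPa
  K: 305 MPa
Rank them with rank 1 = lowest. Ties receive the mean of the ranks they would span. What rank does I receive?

1.5

Sorted (ascending): 305, 305, 394, 394, 546, 546
The 2 values of 305 occupy positions 1–2 → average rank (1+2)/2 = 1.5.
The 2 values of 394 occupy positions 3–4 → average rank (3+4)/2 = 3.5.
The 2 values of 546 occupy positions 5–6 → average rank (5+6)/2 = 5.5.
I has value 305 MPa → rank 1.5.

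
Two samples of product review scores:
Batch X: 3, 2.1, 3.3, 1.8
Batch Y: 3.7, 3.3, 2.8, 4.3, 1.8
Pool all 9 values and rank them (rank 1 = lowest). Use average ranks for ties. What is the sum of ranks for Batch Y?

29

Sorted (ascending): 1.8, 1.8, 2.1, 2.8, 3, 3.3, 3.3, 3.7, 4.3
The 2 values of 1.8 occupy positions 1–2 → average rank (1+2)/2 = 1.5.
The 2 values of 3.3 occupy positions 6–7 → average rank (6+7)/2 = 6.5.
Batch Y values → pooled ranks: 3.7→8, 3.3→6.5, 2.8→4, 4.3→9, 1.8→1.5
Rank sum = 8 + 6.5 + 4 + 9 + 1.5 = 29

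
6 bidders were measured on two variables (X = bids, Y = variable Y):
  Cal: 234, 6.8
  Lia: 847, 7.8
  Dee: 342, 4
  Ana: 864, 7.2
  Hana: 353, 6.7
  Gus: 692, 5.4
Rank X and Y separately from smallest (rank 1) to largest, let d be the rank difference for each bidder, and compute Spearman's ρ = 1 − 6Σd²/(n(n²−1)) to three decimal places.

Ranks of variable 1: 1, 5, 2, 6, 3, 4
Ranks of variable 2: 4, 6, 1, 5, 3, 2
d = r₁ − r₂: -3, -1, 1, 1, 0, 2
d²: 9, 1, 1, 1, 0, 4; Σd² = 16
ρ = 1 − 6·16/(6·35) = 1 − 96/210 = 0.543

0.543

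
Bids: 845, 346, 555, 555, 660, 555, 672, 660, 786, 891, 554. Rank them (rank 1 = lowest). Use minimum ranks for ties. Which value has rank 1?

Sorted (ascending): 346, 554, 555, 555, 555, 660, 660, 672, 786, 845, 891
The 3 values of 555 occupy positions 3–5 → each gets rank 3.
The 2 values of 660 occupy positions 6–7 → each gets rank 6.
Rank 1 → value 346.

346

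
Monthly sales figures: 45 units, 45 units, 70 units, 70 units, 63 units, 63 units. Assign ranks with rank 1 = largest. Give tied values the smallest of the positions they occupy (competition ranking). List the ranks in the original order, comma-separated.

Sorted (descending): 70, 70, 63, 63, 45, 45
The 2 values of 70 occupy positions 1–2 → each gets rank 1.
The 2 values of 63 occupy positions 3–4 → each gets rank 3.
The 2 values of 45 occupy positions 5–6 → each gets rank 5.

5, 5, 1, 1, 3, 3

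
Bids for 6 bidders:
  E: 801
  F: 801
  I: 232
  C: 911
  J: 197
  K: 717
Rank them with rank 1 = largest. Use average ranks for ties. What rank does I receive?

5

Sorted (descending): 911, 801, 801, 717, 232, 197
The 2 values of 801 occupy positions 2–3 → average rank (2+3)/2 = 2.5.
I has value 232 → rank 5.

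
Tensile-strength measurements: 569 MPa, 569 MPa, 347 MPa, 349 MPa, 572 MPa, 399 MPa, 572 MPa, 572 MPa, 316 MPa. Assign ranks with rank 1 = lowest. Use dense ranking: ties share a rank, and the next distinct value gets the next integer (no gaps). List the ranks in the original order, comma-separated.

Sorted (ascending): 316, 347, 349, 399, 569, 569, 572, 572, 572
The 2 values of 569 share dense rank 5.
The 3 values of 572 share dense rank 6.
Remaining distinct values take the next consecutive integers.

5, 5, 2, 3, 6, 4, 6, 6, 1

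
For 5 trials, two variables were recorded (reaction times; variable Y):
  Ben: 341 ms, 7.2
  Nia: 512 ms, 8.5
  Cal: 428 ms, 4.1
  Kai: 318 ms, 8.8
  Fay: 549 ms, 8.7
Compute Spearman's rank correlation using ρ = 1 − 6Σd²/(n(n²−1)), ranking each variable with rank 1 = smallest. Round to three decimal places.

-0.100

Ranks of variable 1: 2, 4, 3, 1, 5
Ranks of variable 2: 2, 3, 1, 5, 4
d = r₁ − r₂: 0, 1, 2, -4, 1
d²: 0, 1, 4, 16, 1; Σd² = 22
ρ = 1 − 6·22/(5·24) = 1 − 132/120 = -0.100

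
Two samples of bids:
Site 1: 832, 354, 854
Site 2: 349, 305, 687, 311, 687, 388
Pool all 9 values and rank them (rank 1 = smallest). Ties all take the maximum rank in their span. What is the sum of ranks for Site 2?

25

Sorted (ascending): 305, 311, 349, 354, 388, 687, 687, 832, 854
The 2 values of 687 occupy positions 6–7 → each gets rank 7.
Site 2 values → pooled ranks: 349→3, 305→1, 687→7, 311→2, 687→7, 388→5
Rank sum = 3 + 1 + 7 + 2 + 7 + 5 = 25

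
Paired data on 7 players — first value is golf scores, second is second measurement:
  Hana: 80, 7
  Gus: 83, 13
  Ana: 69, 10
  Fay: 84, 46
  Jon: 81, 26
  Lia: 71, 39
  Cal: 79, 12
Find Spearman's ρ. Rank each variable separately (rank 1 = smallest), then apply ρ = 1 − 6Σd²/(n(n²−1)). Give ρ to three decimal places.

0.464

Ranks of variable 1: 4, 6, 1, 7, 5, 2, 3
Ranks of variable 2: 1, 4, 2, 7, 5, 6, 3
d = r₁ − r₂: 3, 2, -1, 0, 0, -4, 0
d²: 9, 4, 1, 0, 0, 16, 0; Σd² = 30
ρ = 1 − 6·30/(7·48) = 1 − 180/336 = 0.464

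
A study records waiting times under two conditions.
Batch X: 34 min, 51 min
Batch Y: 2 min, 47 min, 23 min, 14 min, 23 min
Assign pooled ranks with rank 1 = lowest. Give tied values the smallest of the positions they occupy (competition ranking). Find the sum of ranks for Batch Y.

15

Sorted (ascending): 2, 14, 23, 23, 34, 47, 51
The 2 values of 23 occupy positions 3–4 → each gets rank 3.
Batch Y values → pooled ranks: 2→1, 47→6, 23→3, 14→2, 23→3
Rank sum = 1 + 6 + 3 + 2 + 3 = 15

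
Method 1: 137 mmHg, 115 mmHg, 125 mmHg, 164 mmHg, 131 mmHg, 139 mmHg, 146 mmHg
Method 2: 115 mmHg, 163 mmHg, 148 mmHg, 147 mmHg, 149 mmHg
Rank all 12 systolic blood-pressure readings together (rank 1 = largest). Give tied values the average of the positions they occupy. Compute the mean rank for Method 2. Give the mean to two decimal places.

Sorted (descending): 164, 163, 149, 148, 147, 146, 139, 137, 131, 125, 115, 115
The 2 values of 115 occupy positions 11–12 → average rank (11+12)/2 = 11.5.
Method 2 values → pooled ranks: 115→11.5, 163→2, 148→4, 147→5, 149→3
Mean rank = (11.5 + 2 + 4 + 5 + 3) / 5 = 5.10

5.10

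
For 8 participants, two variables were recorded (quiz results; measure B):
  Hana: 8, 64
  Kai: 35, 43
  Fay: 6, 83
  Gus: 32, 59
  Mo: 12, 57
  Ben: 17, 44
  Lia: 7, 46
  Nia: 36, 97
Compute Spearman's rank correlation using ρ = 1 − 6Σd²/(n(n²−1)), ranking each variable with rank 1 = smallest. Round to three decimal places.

Ranks of variable 1: 3, 7, 1, 6, 4, 5, 2, 8
Ranks of variable 2: 6, 1, 7, 5, 4, 2, 3, 8
d = r₁ − r₂: -3, 6, -6, 1, 0, 3, -1, 0
d²: 9, 36, 36, 1, 0, 9, 1, 0; Σd² = 92
ρ = 1 − 6·92/(8·63) = 1 − 552/504 = -0.095

-0.095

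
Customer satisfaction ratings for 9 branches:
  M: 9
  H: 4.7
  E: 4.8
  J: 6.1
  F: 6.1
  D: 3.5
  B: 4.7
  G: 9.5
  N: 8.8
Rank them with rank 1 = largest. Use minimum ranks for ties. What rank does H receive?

7

Sorted (descending): 9.5, 9, 8.8, 6.1, 6.1, 4.8, 4.7, 4.7, 3.5
The 2 values of 6.1 occupy positions 4–5 → each gets rank 4.
The 2 values of 4.7 occupy positions 7–8 → each gets rank 7.
H has value 4.7 → rank 7.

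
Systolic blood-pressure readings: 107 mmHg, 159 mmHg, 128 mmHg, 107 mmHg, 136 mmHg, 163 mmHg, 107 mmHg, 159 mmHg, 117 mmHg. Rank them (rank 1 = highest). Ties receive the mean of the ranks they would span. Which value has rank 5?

Sorted (descending): 163, 159, 159, 136, 128, 117, 107, 107, 107
The 2 values of 159 occupy positions 2–3 → average rank (2+3)/2 = 2.5.
The 3 values of 107 occupy positions 7–9 → average rank 8.
Rank 5 → value 128.

128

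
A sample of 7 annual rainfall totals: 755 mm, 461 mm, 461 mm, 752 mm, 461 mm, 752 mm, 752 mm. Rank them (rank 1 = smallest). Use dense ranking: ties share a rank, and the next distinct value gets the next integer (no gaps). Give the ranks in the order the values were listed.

Sorted (ascending): 461, 461, 461, 752, 752, 752, 755
The 3 values of 461 share dense rank 1.
The 3 values of 752 share dense rank 2.
Remaining distinct values take the next consecutive integers.

3, 1, 1, 2, 1, 2, 2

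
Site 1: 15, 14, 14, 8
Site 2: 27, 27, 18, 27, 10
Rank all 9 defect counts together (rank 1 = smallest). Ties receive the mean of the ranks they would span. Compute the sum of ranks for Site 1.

Sorted (ascending): 8, 10, 14, 14, 15, 18, 27, 27, 27
The 2 values of 14 occupy positions 3–4 → average rank (3+4)/2 = 3.5.
The 3 values of 27 occupy positions 7–9 → average rank 8.
Site 1 values → pooled ranks: 15→5, 14→3.5, 14→3.5, 8→1
Rank sum = 5 + 3.5 + 3.5 + 1 = 13

13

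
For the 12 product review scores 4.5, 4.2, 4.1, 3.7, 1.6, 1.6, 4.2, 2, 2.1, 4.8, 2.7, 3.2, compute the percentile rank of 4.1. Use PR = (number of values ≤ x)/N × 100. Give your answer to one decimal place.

66.7

N = 12.
Strictly below 4.1: 7. Equal to 4.1: 1.
PR = 8/12 × 100 = 66.7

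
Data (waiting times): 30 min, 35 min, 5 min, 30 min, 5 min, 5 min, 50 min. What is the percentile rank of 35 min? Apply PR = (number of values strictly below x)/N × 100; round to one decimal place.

N = 7.
Strictly below 35: 5. Equal to 35: 1.
PR = 5/7 × 100 = 71.4

71.4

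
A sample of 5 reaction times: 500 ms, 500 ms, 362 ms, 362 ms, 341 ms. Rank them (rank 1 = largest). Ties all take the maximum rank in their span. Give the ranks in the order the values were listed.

Sorted (descending): 500, 500, 362, 362, 341
The 2 values of 500 occupy positions 1–2 → each gets rank 2.
The 2 values of 362 occupy positions 3–4 → each gets rank 4.

2, 2, 4, 4, 5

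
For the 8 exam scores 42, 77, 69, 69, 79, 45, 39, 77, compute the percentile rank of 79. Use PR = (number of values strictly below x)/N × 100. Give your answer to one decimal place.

N = 8.
Strictly below 79: 7. Equal to 79: 1.
PR = 7/8 × 100 = 87.5

87.5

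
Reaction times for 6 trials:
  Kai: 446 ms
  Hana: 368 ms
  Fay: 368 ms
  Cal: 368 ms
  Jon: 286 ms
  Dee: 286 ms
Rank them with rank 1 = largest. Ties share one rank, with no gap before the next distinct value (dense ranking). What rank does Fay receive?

2

Sorted (descending): 446, 368, 368, 368, 286, 286
The 3 values of 368 share dense rank 2.
The 2 values of 286 share dense rank 3.
Remaining distinct values take the next consecutive integers.
Fay has value 368 ms → rank 2.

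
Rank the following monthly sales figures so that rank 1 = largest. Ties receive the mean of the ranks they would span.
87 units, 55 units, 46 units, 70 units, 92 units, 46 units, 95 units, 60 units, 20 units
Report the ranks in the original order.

3, 6, 7.5, 4, 2, 7.5, 1, 5, 9

Sorted (descending): 95, 92, 87, 70, 60, 55, 46, 46, 20
The 2 values of 46 occupy positions 7–8 → average rank (7+8)/2 = 7.5.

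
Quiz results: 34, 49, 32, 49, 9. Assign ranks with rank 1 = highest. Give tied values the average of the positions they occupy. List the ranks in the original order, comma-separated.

3, 1.5, 4, 1.5, 5

Sorted (descending): 49, 49, 34, 32, 9
The 2 values of 49 occupy positions 1–2 → average rank (1+2)/2 = 1.5.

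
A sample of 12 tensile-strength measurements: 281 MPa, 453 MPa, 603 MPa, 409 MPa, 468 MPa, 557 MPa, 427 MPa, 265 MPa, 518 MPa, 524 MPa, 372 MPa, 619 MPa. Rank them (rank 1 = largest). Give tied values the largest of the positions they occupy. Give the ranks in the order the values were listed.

11, 7, 2, 9, 6, 3, 8, 12, 5, 4, 10, 1

Sorted (descending): 619, 603, 557, 524, 518, 468, 453, 427, 409, 372, 281, 265
No ties — each value takes its position as its rank.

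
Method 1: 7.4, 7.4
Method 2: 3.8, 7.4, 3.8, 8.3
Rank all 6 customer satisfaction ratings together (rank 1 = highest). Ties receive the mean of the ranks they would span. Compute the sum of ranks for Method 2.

15

Sorted (descending): 8.3, 7.4, 7.4, 7.4, 3.8, 3.8
The 3 values of 7.4 occupy positions 2–4 → average rank 3.
The 2 values of 3.8 occupy positions 5–6 → average rank (5+6)/2 = 5.5.
Method 2 values → pooled ranks: 3.8→5.5, 7.4→3, 3.8→5.5, 8.3→1
Rank sum = 5.5 + 3 + 5.5 + 1 = 15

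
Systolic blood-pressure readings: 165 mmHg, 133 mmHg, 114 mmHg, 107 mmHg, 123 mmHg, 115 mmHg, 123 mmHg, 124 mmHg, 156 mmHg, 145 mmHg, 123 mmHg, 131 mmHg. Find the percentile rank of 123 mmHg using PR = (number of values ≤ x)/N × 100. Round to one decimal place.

50.0

N = 12.
Strictly below 123: 3. Equal to 123: 3.
PR = 6/12 × 100 = 50.0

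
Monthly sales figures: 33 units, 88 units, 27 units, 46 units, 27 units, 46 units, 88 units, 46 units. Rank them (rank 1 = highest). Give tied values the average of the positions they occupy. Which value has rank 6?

Sorted (descending): 88, 88, 46, 46, 46, 33, 27, 27
The 2 values of 88 occupy positions 1–2 → average rank (1+2)/2 = 1.5.
The 3 values of 46 occupy positions 3–5 → average rank 4.
The 2 values of 27 occupy positions 7–8 → average rank (7+8)/2 = 7.5.
Rank 6 → value 33.

33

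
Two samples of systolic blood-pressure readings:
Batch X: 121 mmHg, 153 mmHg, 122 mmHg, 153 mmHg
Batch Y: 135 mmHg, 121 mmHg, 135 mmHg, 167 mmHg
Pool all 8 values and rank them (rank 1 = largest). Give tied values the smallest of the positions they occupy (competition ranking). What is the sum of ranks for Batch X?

17

Sorted (descending): 167, 153, 153, 135, 135, 122, 121, 121
The 2 values of 153 occupy positions 2–3 → each gets rank 2.
The 2 values of 135 occupy positions 4–5 → each gets rank 4.
The 2 values of 121 occupy positions 7–8 → each gets rank 7.
Batch X values → pooled ranks: 121→7, 153→2, 122→6, 153→2
Rank sum = 7 + 2 + 6 + 2 = 17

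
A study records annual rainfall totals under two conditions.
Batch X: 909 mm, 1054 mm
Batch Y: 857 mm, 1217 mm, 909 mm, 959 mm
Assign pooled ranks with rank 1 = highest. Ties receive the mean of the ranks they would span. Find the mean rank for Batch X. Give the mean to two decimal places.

3.25

Sorted (descending): 1217, 1054, 959, 909, 909, 857
The 2 values of 909 occupy positions 4–5 → average rank (4+5)/2 = 4.5.
Batch X values → pooled ranks: 909→4.5, 1054→2
Mean rank = (4.5 + 2) / 2 = 3.25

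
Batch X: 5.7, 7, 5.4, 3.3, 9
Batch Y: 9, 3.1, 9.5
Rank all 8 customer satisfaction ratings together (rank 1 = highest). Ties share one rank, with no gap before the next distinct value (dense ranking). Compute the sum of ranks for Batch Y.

Sorted (descending): 9.5, 9, 9, 7, 5.7, 5.4, 3.3, 3.1
The 2 values of 9 share dense rank 2.
Remaining distinct values take the next consecutive integers.
Batch Y values → pooled ranks: 9→2, 3.1→7, 9.5→1
Rank sum = 2 + 7 + 1 = 10

10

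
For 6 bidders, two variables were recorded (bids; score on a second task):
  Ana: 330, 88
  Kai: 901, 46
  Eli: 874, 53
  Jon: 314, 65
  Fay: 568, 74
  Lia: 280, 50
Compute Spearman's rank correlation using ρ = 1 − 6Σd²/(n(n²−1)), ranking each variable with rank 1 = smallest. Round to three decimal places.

Ranks of variable 1: 3, 6, 5, 2, 4, 1
Ranks of variable 2: 6, 1, 3, 4, 5, 2
d = r₁ − r₂: -3, 5, 2, -2, -1, -1
d²: 9, 25, 4, 4, 1, 1; Σd² = 44
ρ = 1 − 6·44/(6·35) = 1 − 264/210 = -0.257

-0.257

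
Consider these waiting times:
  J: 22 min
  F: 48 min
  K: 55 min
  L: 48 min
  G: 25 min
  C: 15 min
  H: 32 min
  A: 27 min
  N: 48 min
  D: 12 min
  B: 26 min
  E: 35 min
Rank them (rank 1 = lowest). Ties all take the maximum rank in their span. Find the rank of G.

Sorted (ascending): 12, 15, 22, 25, 26, 27, 32, 35, 48, 48, 48, 55
The 3 values of 48 occupy positions 9–11 → each gets rank 11.
G has value 25 min → rank 4.

4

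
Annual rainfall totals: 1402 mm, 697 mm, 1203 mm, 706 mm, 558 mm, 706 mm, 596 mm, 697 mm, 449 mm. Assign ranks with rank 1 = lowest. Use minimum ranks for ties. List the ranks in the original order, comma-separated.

9, 4, 8, 6, 2, 6, 3, 4, 1

Sorted (ascending): 449, 558, 596, 697, 697, 706, 706, 1203, 1402
The 2 values of 697 occupy positions 4–5 → each gets rank 4.
The 2 values of 706 occupy positions 6–7 → each gets rank 6.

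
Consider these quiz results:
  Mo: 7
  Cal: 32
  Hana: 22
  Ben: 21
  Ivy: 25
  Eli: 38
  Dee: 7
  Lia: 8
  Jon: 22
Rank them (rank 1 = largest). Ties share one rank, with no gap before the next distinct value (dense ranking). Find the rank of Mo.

Sorted (descending): 38, 32, 25, 22, 22, 21, 8, 7, 7
The 2 values of 22 share dense rank 4.
The 2 values of 7 share dense rank 7.
Remaining distinct values take the next consecutive integers.
Mo has value 7 → rank 7.

7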